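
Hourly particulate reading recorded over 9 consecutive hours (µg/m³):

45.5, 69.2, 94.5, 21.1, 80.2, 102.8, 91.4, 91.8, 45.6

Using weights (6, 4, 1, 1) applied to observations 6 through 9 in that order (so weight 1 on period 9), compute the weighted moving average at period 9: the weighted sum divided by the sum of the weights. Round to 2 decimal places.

93.32

Weighted sum: 6·102.8 + 4·91.4 + 1·91.8 + 1·45.6 = 616.8 + 365.6 + 91.8 + 45.6 = 1119.8
Weight total: 6 + 4 + 1 + 1 = 12
WMA = 1119.8 / 12 = 93.32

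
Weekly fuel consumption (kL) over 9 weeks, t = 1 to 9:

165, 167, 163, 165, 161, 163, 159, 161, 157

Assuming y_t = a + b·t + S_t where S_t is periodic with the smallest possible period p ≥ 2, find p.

2

First differences y_{t+1} − y_t: 2, -4, 2, -4, 2, -4, …
The difference pattern repeats every 2 terms and not for any smaller step, so p = 2.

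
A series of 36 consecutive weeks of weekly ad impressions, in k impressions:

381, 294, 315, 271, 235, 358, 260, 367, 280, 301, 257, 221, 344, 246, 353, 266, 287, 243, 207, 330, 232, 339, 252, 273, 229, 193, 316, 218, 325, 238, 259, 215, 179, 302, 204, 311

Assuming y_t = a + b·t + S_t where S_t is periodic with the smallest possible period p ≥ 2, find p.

7

First differences y_{t+1} − y_t: -87, 21, -44, -36, 123, -98, 107, -87, 21, -44, -36, 123, -98, 107, -87, 21, …
The difference pattern repeats every 7 terms and not for any smaller step, so p = 7.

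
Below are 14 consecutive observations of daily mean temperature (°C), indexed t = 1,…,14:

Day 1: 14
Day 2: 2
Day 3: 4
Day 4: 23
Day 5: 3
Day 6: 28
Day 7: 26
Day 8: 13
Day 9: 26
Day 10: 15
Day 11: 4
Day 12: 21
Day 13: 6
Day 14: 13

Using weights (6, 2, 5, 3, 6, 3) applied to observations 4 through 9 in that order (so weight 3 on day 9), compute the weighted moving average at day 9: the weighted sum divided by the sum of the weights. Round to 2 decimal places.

Weighted sum: 6·23 + 2·3 + 5·28 + 3·26 + 6·13 + 3·26 = 138 + 6 + 140 + 78 + 78 + 78 = 518
Weight total: 6 + 2 + 5 + 3 + 6 + 3 = 25
WMA = 518 / 25 = 20.72

20.72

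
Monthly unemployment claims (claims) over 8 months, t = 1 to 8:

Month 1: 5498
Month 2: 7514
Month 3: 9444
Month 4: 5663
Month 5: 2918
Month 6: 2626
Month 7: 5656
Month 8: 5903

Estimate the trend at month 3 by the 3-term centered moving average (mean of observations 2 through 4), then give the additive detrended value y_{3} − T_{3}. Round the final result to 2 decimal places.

Trend T_3 = (7514 + 9444 + 5663) / 3 = 22621/3 = 7540.3333
Detrended value: 9444 − 7540.3333 = 1903.67

1903.67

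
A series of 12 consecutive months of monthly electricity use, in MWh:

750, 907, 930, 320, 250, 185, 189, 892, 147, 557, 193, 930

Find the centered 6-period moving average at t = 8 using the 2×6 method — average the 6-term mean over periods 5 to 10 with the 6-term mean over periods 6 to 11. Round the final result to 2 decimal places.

Sum over 5–10: 250 + 185 + 189 + 892 + 147 + 557 = 2220
Sum over 6–11: 185 + 189 + 892 + 147 + 557 + 193 = 2163
CMA at t=8 = (2220 + 2163) / (2·6) = 4383 / 12 = 365.25

365.25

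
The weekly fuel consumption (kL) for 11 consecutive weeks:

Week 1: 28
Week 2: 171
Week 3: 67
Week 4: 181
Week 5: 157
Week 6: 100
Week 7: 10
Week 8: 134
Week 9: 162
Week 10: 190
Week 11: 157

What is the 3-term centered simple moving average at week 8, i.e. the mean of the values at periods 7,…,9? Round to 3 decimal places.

102.000

Sum of periods 7–9: 10 + 134 + 162 = 306
Divide by 3: 306 / 3 = 102.000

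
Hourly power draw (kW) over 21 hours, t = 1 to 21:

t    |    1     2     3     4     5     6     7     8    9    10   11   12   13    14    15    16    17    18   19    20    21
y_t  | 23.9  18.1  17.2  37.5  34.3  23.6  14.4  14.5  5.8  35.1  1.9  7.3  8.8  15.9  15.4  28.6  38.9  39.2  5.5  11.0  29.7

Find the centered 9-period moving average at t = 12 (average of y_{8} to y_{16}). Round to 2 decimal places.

14.81

Sum of periods 8–16: 14.5 + 5.8 + 35.1 + 1.9 + 7.3 + 8.8 + 15.9 + 15.4 + 28.6 = 133.3
Divide by 9: 133.3 / 9 = 14.81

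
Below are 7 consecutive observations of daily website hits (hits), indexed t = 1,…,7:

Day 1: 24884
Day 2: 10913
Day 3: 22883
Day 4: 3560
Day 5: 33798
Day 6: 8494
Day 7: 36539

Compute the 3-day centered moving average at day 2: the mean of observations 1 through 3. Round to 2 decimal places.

19560.00

Sum of periods 1–3: 24884 + 10913 + 22883 = 58680
Divide by 3: 58680 / 3 = 19560.00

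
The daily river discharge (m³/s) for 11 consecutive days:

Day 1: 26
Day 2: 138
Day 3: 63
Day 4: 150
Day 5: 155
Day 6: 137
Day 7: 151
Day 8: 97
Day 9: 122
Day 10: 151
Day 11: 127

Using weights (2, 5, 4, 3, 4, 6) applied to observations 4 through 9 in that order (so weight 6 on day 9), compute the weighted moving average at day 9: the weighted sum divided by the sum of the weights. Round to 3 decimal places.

Weighted sum: 2·150 + 5·155 + 4·137 + 3·151 + 4·97 + 6·122 = 300 + 775 + 548 + 453 + 388 + 732 = 3196
Weight total: 2 + 5 + 4 + 3 + 4 + 6 = 24
WMA = 3196 / 24 = 133.167

133.167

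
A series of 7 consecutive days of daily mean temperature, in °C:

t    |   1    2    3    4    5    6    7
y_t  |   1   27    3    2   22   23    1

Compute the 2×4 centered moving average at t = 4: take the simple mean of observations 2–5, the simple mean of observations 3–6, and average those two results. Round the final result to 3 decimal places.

13.000

Sum over 2–5: 27 + 3 + 2 + 22 = 54
Sum over 3–6: 3 + 2 + 22 + 23 = 50
CMA at t=4 = (54 + 50) / (2·4) = 104 / 8 = 13.000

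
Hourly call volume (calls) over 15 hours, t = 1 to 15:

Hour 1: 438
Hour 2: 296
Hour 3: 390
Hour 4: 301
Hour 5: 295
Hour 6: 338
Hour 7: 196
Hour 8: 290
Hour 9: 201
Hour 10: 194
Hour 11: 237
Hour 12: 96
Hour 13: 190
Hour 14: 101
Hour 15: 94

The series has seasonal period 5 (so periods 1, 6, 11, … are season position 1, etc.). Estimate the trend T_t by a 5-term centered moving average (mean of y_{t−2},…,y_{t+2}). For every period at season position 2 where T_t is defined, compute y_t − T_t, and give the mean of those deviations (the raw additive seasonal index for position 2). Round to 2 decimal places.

Season position 2 occurs at t = 7, 12 (where T_t is defined).
t=7: T_7 = 264.0000; y_7 − T_7 = 196 − 264.0000 = -68.0000
t=12: T_12 = 163.6000; y_12 − T_12 = 96 − 163.6000 = -67.6000
Mean deviation: (-68.0000 + -67.6000) / 2 = -67.80

-67.80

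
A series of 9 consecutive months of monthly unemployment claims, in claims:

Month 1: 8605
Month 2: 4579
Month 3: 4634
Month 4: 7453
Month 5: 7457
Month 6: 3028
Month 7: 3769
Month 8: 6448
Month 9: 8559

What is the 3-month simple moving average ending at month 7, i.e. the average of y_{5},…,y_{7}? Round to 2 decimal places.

Sum of periods 5–7: 7457 + 3028 + 3769 = 14254
Divide by 3: 14254 / 3 = 4751.33

4751.33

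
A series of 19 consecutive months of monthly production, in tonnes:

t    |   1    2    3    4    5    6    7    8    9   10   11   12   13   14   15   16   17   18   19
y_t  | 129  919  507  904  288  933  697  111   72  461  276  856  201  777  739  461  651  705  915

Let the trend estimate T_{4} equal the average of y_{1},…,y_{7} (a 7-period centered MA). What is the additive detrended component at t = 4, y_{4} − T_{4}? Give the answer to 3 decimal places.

Trend T_4 = (129 + 919 + 507 + 904 + 288 + 933 + 697) / 7 = 4377/7 = 625.28571
Detrended value: 904 − 625.28571 = 278.714

278.714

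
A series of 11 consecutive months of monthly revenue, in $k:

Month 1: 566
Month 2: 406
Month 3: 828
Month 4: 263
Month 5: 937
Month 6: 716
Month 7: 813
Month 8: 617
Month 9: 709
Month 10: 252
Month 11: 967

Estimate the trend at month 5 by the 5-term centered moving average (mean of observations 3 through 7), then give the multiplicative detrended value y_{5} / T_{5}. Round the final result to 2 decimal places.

Trend T_5 = (828 + 263 + 937 + 716 + 813) / 5 = 3557/5 = 711.4000
Ratio to trend: 937 / 711.4000 = 1.32

1.32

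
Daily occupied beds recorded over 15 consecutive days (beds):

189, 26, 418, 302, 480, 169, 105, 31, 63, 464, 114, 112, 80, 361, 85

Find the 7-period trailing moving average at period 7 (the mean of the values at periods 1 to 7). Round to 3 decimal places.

Sum of periods 1–7: 189 + 26 + 418 + 302 + 480 + 169 + 105 = 1689
Divide by 7: 1689 / 7 = 241.286

241.286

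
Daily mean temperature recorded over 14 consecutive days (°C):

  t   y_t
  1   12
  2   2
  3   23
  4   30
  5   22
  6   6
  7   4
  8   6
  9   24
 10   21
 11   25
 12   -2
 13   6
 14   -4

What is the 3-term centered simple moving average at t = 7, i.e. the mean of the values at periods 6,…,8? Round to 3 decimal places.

5.333

Sum of periods 6–8: 6 + 4 + 6 = 16
Divide by 3: 16 / 3 = 5.333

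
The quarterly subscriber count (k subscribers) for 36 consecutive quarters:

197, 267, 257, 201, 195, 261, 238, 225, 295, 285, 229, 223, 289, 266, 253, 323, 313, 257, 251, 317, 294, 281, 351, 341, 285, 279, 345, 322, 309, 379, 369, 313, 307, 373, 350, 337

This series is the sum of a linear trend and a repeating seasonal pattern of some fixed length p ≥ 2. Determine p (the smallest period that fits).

First differences y_{t+1} − y_t: 70, -10, -56, -6, 66, -23, -13, 70, -10, -56, -6, 66, -23, -13, 70, -10, …
The difference pattern repeats every 7 terms and not for any smaller step, so p = 7.

7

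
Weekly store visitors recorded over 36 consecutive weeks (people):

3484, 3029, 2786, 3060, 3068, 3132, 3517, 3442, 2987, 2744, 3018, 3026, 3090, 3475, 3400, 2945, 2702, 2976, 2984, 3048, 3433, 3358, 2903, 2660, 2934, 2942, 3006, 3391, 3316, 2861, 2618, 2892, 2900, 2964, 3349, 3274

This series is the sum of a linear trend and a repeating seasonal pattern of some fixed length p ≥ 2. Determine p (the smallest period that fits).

7

First differences y_{t+1} − y_t: -455, -243, 274, 8, 64, 385, -75, -455, -243, 274, 8, 64, 385, -75, -455, -243, …
The difference pattern repeats every 7 terms and not for any smaller step, so p = 7.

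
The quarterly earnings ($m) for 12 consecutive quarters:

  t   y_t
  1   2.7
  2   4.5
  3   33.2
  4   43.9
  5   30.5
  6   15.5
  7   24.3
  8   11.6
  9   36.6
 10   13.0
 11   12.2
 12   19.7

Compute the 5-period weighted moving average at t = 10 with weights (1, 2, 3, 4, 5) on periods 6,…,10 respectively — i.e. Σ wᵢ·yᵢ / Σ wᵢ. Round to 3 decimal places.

Weighted sum: 1·15.5 + 2·24.3 + 3·11.6 + 4·36.6 + 5·13.0 = 15.5 + 48.6 + 34.8 + 146.4 + 65.0 = 310.3
Weight total: 1 + 2 + 3 + 4 + 5 = 15
WMA = 310.3 / 15 = 20.687

20.687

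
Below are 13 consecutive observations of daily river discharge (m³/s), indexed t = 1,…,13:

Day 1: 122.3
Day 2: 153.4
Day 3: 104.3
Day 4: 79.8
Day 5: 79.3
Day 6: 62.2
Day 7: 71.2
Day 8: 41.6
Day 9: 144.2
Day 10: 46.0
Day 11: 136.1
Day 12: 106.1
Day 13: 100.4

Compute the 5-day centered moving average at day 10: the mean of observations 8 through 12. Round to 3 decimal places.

Sum of periods 8–12: 41.6 + 144.2 + 46.0 + 136.1 + 106.1 = 474.0
Divide by 5: 474.0 / 5 = 94.800

94.800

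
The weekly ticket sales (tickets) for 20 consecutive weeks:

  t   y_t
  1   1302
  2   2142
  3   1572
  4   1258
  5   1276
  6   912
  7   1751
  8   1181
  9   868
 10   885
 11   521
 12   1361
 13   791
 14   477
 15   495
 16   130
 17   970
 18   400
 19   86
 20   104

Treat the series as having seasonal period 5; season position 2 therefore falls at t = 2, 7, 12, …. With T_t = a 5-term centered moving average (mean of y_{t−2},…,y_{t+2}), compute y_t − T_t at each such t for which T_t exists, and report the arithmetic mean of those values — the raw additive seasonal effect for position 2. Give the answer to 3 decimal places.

553.733

Season position 2 occurs at t = 7, 12, 17 (where T_t is defined).
t=7: T_7 = 1197.60000; y_7 − T_7 = 1751 − 1197.60000 = 553.40000
t=12: T_12 = 807.00000; y_12 − T_12 = 1361 − 807.00000 = 554.00000
t=17: T_17 = 416.20000; y_17 − T_17 = 970 − 416.20000 = 553.80000
Mean deviation: (553.40000 + 554.00000 + 553.80000) / 3 = 553.733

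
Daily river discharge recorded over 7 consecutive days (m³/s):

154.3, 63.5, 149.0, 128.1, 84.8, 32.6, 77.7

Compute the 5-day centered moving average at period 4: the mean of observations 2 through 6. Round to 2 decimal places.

Sum of periods 2–6: 63.5 + 149.0 + 128.1 + 84.8 + 32.6 = 458.0
Divide by 5: 458.0 / 5 = 91.60

91.60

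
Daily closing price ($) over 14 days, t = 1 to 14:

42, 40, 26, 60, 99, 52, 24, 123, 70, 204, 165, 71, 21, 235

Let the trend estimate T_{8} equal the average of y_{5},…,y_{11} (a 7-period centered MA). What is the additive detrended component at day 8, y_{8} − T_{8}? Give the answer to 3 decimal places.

Trend T_8 = (99 + 52 + 24 + 123 + 70 + 204 + 165) / 7 = 737/7 = 105.28571
Detrended value: 123 − 105.28571 = 17.714

17.714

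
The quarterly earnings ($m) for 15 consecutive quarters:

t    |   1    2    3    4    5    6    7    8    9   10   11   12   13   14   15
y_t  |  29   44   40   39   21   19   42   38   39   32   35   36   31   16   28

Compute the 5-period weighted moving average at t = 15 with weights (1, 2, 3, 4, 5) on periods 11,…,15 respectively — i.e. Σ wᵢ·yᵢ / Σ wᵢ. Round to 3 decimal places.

26.933

Weighted sum: 1·35 + 2·36 + 3·31 + 4·16 + 5·28 = 35 + 72 + 93 + 64 + 140 = 404
Weight total: 1 + 2 + 3 + 4 + 5 = 15
WMA = 404 / 15 = 26.933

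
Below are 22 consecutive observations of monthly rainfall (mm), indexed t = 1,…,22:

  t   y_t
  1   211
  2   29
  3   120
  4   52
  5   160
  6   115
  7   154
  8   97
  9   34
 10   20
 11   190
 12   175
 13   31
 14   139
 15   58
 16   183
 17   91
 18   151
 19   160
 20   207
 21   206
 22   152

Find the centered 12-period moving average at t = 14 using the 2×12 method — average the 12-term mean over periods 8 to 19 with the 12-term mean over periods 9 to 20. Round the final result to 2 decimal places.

Sum over 8–19: 97 + 34 + 20 + 190 + 175 + 31 + 139 + 58 + 183 + 91 + 151 + 160 = 1329
Sum over 9–20: 34 + 20 + 190 + 175 + 31 + 139 + 58 + 183 + 91 + 151 + 160 + 207 = 1439
CMA at t=14 = (1329 + 1439) / (2·12) = 2768 / 24 = 115.33

115.33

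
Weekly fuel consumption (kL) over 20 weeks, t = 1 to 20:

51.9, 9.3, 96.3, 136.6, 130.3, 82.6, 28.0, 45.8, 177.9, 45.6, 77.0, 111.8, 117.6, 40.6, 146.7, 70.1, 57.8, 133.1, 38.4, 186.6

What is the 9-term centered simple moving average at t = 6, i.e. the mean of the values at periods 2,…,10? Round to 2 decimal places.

Sum of periods 2–10: 9.3 + 96.3 + 136.6 + 130.3 + 82.6 + 28.0 + 45.8 + 177.9 + 45.6 = 752.4
Divide by 9: 752.4 / 9 = 83.60

83.60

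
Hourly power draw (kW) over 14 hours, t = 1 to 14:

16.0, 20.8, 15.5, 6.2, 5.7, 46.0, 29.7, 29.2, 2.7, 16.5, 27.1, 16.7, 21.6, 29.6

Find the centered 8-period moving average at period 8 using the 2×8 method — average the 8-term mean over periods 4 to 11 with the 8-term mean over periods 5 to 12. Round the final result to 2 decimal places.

21.04

Sum over 4–11: 6.2 + 5.7 + 46.0 + 29.7 + 29.2 + 2.7 + 16.5 + 27.1 = 163.1
Sum over 5–12: 5.7 + 46.0 + 29.7 + 29.2 + 2.7 + 16.5 + 27.1 + 16.7 = 173.6
CMA at t=8 = (163.1 + 173.6) / (2·8) = 336.7 / 16 = 21.04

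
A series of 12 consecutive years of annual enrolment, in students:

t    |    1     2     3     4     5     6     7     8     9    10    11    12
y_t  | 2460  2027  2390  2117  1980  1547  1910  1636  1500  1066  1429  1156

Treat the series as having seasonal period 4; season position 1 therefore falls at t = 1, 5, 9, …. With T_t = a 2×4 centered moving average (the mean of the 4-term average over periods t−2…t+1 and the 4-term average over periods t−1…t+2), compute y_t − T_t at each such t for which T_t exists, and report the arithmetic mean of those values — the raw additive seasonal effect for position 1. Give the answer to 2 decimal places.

31.81

Season position 1 occurs at t = 5, 9 (where T_t is defined).
t=5: T_5 = 1948.5000; y_5 − T_5 = 1980 − 1948.5000 = 31.5000
t=9: T_9 = 1467.8750; y_9 − T_9 = 1500 − 1467.8750 = 32.1250
Mean deviation: (31.5000 + 32.1250) / 2 = 31.81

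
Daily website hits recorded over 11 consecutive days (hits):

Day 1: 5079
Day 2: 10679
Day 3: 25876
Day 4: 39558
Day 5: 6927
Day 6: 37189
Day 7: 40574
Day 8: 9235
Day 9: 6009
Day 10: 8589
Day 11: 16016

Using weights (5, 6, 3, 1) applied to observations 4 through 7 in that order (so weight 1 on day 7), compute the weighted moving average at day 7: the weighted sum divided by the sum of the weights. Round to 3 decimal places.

Weighted sum: 5·39558 + 6·6927 + 3·37189 + 1·40574 = 197790 + 41562 + 111567 + 40574 = 391493
Weight total: 5 + 6 + 3 + 1 = 15
WMA = 391493 / 15 = 26099.533

26099.533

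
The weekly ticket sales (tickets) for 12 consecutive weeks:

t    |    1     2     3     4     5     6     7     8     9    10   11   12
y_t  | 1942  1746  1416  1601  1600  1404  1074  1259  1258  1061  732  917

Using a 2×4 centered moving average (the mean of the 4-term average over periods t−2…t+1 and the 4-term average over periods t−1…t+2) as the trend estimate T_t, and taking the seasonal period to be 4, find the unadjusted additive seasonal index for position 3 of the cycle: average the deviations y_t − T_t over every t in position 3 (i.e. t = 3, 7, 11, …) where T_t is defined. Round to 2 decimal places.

Season position 3 occurs at t = 3, 7 (where T_t is defined).
t=3: T_3 = 1633.5000; y_3 − T_3 = 1416 − 1633.5000 = -217.5000
t=7: T_7 = 1291.5000; y_7 − T_7 = 1074 − 1291.5000 = -217.5000
Mean deviation: (-217.5000 + -217.5000) / 2 = -217.50

-217.50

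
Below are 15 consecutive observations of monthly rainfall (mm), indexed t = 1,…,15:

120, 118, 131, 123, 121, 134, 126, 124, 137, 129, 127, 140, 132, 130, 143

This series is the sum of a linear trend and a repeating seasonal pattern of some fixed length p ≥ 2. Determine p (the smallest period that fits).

First differences y_{t+1} − y_t: -2, 13, -8, -2, 13, -8, -2, 13, …
The difference pattern repeats every 3 terms and not for any smaller step, so p = 3.

3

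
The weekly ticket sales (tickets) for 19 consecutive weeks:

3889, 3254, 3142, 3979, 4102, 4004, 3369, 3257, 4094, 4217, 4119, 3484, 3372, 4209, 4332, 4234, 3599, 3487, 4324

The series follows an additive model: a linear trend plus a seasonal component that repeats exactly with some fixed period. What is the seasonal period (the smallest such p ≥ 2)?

5

First differences y_{t+1} − y_t: -635, -112, 837, 123, -98, -635, -112, 837, 123, -98, -635, -112, …
The difference pattern repeats every 5 terms and not for any smaller step, so p = 5.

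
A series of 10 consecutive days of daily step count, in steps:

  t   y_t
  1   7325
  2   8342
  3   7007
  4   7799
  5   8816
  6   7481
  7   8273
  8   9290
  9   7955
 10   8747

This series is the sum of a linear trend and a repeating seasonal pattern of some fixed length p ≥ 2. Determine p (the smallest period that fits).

3

First differences y_{t+1} − y_t: 1017, -1335, 792, 1017, -1335, 792, 1017, -1335, …
The difference pattern repeats every 3 terms and not for any smaller step, so p = 3.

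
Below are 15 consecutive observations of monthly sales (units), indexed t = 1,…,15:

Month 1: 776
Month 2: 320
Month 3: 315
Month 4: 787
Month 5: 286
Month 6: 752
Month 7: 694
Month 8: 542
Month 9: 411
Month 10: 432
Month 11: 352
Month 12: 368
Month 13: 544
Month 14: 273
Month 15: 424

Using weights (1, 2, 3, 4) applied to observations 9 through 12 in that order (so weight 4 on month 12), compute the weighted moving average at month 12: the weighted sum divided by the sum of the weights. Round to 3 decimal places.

Weighted sum: 1·411 + 2·432 + 3·352 + 4·368 = 411 + 864 + 1056 + 1472 = 3803
Weight total: 1 + 2 + 3 + 4 = 10
WMA = 3803 / 10 = 380.300

380.300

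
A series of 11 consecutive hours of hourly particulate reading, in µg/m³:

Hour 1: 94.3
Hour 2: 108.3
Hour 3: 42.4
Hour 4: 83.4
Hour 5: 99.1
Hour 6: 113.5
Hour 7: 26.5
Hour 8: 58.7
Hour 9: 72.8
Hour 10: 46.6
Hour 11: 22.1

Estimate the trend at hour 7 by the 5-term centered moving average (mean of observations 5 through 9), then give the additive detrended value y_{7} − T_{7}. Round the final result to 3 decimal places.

-47.620

Trend T_7 = (99.1 + 113.5 + 26.5 + 58.7 + 72.8) / 5 = 370.6/5 = 74.12000
Detrended value: 26.5 − 74.12000 = -47.620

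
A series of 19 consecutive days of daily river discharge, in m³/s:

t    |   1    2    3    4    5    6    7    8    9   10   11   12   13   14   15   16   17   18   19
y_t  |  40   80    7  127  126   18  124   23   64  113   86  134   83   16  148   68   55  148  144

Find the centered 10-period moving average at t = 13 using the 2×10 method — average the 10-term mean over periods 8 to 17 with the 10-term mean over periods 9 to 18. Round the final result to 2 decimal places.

Sum over 8–17: 23 + 64 + 113 + 86 + 134 + 83 + 16 + 148 + 68 + 55 = 790
Sum over 9–18: 64 + 113 + 86 + 134 + 83 + 16 + 148 + 68 + 55 + 148 = 915
CMA at t=13 = (790 + 915) / (2·10) = 1705 / 20 = 85.25

85.25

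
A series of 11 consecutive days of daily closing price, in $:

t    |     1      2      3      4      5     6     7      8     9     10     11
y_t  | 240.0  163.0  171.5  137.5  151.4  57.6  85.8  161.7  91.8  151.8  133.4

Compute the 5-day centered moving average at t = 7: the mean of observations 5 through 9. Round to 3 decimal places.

109.660

Sum of periods 5–9: 151.4 + 57.6 + 85.8 + 161.7 + 91.8 = 548.3
Divide by 5: 548.3 / 5 = 109.660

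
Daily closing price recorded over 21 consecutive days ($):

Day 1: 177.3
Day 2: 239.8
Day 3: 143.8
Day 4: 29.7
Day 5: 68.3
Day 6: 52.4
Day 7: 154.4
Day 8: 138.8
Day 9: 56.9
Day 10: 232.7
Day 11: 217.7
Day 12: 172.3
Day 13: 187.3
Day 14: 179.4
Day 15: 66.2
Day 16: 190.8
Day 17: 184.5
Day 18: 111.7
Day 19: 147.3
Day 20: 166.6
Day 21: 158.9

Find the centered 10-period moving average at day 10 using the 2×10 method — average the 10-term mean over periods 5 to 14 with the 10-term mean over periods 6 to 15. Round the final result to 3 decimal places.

145.915

Sum over 5–14: 68.3 + 52.4 + 154.4 + 138.8 + 56.9 + 232.7 + 217.7 + 172.3 + 187.3 + 179.4 = 1460.2
Sum over 6–15: 52.4 + 154.4 + 138.8 + 56.9 + 232.7 + 217.7 + 172.3 + 187.3 + 179.4 + 66.2 = 1458.1
CMA at t=10 = (1460.2 + 1458.1) / (2·10) = 2918.3 / 20 = 145.915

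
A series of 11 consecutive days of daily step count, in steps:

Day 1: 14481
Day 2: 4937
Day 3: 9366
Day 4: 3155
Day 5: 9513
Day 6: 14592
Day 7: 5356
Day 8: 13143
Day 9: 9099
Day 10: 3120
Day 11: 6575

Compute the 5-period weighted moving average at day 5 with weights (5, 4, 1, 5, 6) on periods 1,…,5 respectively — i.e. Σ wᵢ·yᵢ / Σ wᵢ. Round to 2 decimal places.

8303.43

Weighted sum: 5·14481 + 4·4937 + 1·9366 + 5·3155 + 6·9513 = 72405 + 19748 + 9366 + 15775 + 57078 = 174372
Weight total: 5 + 4 + 1 + 5 + 6 = 21
WMA = 174372 / 21 = 8303.43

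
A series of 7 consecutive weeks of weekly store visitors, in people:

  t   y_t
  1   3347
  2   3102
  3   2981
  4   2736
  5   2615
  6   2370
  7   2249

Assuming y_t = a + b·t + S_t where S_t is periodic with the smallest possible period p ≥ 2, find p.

2

First differences y_{t+1} − y_t: -245, -121, -245, -121, -245, -121, …
The difference pattern repeats every 2 terms and not for any smaller step, so p = 2.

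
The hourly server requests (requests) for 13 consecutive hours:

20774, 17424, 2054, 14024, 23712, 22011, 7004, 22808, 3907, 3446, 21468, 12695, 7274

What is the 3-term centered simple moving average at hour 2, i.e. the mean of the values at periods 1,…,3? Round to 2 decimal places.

13417.33

Sum of periods 1–3: 20774 + 17424 + 2054 = 40252
Divide by 3: 40252 / 3 = 13417.33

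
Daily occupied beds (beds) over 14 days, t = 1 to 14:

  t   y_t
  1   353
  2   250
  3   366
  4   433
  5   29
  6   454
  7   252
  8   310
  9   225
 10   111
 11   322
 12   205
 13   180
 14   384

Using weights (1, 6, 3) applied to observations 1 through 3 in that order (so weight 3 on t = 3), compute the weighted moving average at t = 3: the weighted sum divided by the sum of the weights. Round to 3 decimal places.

Weighted sum: 1·353 + 6·250 + 3·366 = 353 + 1500 + 1098 = 2951
Weight total: 1 + 6 + 3 = 10
WMA = 2951 / 10 = 295.100

295.100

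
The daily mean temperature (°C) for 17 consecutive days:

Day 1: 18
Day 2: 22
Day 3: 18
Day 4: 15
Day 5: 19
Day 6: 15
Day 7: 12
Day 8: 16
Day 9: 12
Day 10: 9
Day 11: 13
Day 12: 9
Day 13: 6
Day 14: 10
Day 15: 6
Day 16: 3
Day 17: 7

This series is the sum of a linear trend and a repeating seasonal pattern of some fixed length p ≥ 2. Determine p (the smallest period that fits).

First differences y_{t+1} − y_t: 4, -4, -3, 4, -4, -3, 4, -4, …
The difference pattern repeats every 3 terms and not for any smaller step, so p = 3.

3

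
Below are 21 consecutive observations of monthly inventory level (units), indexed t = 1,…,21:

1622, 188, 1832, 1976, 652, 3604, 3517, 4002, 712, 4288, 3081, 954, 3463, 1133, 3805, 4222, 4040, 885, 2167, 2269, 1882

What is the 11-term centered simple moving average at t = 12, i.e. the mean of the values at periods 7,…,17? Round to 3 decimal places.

3019.727

Sum of periods 7–17: 3517 + 4002 + 712 + 4288 + 3081 + 954 + 3463 + 1133 + 3805 + 4222 + 4040 = 33217
Divide by 11: 33217 / 11 = 3019.727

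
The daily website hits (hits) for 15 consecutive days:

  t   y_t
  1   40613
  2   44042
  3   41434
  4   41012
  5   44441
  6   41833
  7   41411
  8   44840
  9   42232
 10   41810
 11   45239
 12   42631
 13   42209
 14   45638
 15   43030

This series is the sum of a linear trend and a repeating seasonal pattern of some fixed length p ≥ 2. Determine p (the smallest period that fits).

3

First differences y_{t+1} − y_t: 3429, -2608, -422, 3429, -2608, -422, 3429, -2608, …
The difference pattern repeats every 3 terms and not for any smaller step, so p = 3.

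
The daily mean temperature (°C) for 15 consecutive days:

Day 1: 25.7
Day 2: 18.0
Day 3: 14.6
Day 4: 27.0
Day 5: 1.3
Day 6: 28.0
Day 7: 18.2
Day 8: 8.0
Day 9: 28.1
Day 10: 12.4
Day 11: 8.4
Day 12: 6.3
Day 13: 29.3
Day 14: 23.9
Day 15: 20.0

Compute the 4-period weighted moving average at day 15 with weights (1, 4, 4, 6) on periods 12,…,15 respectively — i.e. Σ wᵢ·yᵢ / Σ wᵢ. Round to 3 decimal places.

Weighted sum: 1·6.3 + 4·29.3 + 4·23.9 + 6·20.0 = 6.3 + 117.2 + 95.6 + 120.0 = 339.1
Weight total: 1 + 4 + 4 + 6 = 15
WMA = 339.1 / 15 = 22.607

22.607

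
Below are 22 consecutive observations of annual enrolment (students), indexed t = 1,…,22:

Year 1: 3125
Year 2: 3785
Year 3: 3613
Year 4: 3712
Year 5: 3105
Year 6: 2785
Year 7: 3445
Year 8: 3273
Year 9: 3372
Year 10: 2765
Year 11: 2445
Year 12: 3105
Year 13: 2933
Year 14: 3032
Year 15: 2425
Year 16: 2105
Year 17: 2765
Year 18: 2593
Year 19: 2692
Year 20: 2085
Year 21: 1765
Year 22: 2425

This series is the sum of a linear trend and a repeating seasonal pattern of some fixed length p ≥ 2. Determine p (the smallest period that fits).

5

First differences y_{t+1} − y_t: 660, -172, 99, -607, -320, 660, -172, 99, -607, -320, 660, -172, …
The difference pattern repeats every 5 terms and not for any smaller step, so p = 5.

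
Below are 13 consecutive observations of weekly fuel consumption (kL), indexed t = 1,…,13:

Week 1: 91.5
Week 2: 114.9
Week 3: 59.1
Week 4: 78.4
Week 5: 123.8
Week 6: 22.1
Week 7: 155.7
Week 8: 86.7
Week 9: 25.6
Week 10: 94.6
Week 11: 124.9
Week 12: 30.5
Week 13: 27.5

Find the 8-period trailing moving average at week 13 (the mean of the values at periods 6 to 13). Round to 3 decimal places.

70.950

Sum of periods 6–13: 22.1 + 155.7 + 86.7 + 25.6 + 94.6 + 124.9 + 30.5 + 27.5 = 567.6
Divide by 8: 567.6 / 8 = 70.950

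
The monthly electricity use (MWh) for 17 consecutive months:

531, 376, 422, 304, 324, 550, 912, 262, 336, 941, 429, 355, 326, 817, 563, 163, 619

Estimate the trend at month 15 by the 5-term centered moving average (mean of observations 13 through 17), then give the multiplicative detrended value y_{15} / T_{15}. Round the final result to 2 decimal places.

1.13

Trend T_15 = (326 + 817 + 563 + 163 + 619) / 5 = 2488/5 = 497.6000
Ratio to trend: 563 / 497.6000 = 1.13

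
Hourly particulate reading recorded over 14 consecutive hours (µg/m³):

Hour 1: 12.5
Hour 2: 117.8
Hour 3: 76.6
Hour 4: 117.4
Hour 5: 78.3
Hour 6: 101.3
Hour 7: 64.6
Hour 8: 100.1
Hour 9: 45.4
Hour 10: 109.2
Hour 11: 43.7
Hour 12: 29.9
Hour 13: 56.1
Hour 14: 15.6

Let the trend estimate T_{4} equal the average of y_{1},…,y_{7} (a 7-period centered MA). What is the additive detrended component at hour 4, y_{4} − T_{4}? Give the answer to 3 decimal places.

Trend T_4 = (12.5 + 117.8 + 76.6 + 117.4 + 78.3 + 101.3 + 64.6) / 7 = 568.5/7 = 81.21429
Detrended value: 117.4 − 81.21429 = 36.186

36.186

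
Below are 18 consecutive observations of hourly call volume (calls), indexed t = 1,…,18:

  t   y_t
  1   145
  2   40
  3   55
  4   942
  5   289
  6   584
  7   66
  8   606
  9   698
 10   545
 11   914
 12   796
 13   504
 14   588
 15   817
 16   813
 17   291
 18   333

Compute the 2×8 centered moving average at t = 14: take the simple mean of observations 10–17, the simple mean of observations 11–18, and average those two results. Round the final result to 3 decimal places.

645.250

Sum over 10–17: 545 + 914 + 796 + 504 + 588 + 817 + 813 + 291 = 5268
Sum over 11–18: 914 + 796 + 504 + 588 + 817 + 813 + 291 + 333 = 5056
CMA at t=14 = (5268 + 5056) / (2·8) = 10324 / 16 = 645.250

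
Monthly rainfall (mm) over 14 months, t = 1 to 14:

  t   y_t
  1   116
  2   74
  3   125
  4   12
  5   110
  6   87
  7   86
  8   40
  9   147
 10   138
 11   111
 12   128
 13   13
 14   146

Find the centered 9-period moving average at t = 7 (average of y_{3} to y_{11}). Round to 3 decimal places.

Sum of periods 3–11: 125 + 12 + 110 + 87 + 86 + 40 + 147 + 138 + 111 = 856
Divide by 9: 856 / 9 = 95.111

95.111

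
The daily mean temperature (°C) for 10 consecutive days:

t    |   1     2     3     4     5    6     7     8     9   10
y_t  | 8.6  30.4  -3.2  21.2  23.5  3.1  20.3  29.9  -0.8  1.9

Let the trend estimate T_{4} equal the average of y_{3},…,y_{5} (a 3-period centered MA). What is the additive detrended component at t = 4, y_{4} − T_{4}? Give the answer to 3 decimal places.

7.367

Trend T_4 = ((-3.2) + 21.2 + 23.5) / 3 = 41.5/3 = 13.83333
Detrended value: 21.2 − 13.83333 = 7.367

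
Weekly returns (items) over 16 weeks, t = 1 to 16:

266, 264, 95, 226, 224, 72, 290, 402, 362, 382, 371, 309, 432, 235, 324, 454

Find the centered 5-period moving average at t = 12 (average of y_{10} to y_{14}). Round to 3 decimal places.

345.800

Sum of periods 10–14: 382 + 371 + 309 + 432 + 235 = 1729
Divide by 5: 1729 / 5 = 345.800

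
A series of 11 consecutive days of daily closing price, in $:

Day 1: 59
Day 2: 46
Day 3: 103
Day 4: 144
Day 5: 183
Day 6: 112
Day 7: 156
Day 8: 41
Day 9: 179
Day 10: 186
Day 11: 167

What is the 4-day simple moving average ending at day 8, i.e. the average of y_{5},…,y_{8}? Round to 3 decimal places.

Sum of periods 5–8: 183 + 112 + 156 + 41 = 492
Divide by 4: 492 / 4 = 123.000

123.000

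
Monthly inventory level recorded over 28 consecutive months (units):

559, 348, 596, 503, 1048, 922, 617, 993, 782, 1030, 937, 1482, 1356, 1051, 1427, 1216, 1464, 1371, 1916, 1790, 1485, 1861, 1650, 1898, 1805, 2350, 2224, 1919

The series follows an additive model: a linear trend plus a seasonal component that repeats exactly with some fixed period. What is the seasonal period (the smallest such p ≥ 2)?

First differences y_{t+1} − y_t: -211, 248, -93, 545, -126, -305, 376, -211, 248, -93, 545, -126, -305, 376, -211, 248, …
The difference pattern repeats every 7 terms and not for any smaller step, so p = 7.

7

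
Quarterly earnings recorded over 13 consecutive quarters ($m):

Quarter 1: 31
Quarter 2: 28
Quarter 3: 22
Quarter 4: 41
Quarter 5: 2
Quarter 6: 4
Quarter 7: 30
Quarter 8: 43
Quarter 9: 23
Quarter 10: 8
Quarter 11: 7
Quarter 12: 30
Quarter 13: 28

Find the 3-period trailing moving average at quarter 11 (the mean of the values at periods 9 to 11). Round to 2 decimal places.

12.67

Sum of periods 9–11: 23 + 8 + 7 = 38
Divide by 3: 38 / 3 = 12.67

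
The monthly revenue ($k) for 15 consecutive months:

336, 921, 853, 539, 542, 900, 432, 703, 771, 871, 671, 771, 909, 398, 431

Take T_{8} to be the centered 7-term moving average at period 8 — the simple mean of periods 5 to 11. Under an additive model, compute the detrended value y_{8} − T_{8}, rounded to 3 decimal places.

4.429

Trend T_8 = (542 + 900 + 432 + 703 + 771 + 871 + 671) / 7 = 4890/7 = 698.57143
Detrended value: 703 − 698.57143 = 4.429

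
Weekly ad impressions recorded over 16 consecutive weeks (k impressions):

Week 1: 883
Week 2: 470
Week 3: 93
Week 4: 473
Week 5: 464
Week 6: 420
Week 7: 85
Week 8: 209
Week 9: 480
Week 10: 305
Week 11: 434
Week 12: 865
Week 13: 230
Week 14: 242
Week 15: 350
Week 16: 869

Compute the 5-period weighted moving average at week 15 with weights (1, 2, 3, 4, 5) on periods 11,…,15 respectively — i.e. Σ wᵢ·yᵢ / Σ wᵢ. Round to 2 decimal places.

Weighted sum: 1·434 + 2·865 + 3·230 + 4·242 + 5·350 = 434 + 1730 + 690 + 968 + 1750 = 5572
Weight total: 1 + 2 + 3 + 4 + 5 = 15
WMA = 5572 / 15 = 371.47

371.47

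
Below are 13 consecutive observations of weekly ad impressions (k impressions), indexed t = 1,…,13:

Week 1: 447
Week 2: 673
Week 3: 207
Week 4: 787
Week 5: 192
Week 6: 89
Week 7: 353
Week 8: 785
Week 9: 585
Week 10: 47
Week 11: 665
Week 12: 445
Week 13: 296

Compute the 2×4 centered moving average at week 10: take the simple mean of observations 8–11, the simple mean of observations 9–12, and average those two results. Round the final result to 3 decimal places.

478.000

Sum over 8–11: 785 + 585 + 47 + 665 = 2082
Sum over 9–12: 585 + 47 + 665 + 445 = 1742
CMA at t=10 = (2082 + 1742) / (2·4) = 3824 / 8 = 478.000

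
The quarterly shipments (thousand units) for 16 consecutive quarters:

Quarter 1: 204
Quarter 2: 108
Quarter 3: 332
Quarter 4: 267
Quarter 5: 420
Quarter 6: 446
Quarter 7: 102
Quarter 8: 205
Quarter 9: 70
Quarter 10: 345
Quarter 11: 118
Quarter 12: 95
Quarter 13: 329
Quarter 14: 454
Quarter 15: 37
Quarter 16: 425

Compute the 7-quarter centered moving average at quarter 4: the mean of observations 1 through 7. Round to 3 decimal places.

Sum of periods 1–7: 204 + 108 + 332 + 267 + 420 + 446 + 102 = 1879
Divide by 7: 1879 / 7 = 268.429

268.429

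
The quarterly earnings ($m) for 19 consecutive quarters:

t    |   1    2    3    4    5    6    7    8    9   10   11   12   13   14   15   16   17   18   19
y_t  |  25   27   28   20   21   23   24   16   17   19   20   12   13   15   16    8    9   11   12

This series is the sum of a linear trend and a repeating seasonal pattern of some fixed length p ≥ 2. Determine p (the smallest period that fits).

4

First differences y_{t+1} − y_t: 2, 1, -8, 1, 2, 1, -8, 1, 2, 1, …
The difference pattern repeats every 4 terms and not for any smaller step, so p = 4.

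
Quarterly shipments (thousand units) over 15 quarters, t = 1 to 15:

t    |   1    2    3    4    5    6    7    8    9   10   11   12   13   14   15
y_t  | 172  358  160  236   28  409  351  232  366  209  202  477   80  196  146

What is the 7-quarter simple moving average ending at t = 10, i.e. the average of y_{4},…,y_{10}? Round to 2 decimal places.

Sum of periods 4–10: 236 + 28 + 409 + 351 + 232 + 366 + 209 = 1831
Divide by 7: 1831 / 7 = 261.57

261.57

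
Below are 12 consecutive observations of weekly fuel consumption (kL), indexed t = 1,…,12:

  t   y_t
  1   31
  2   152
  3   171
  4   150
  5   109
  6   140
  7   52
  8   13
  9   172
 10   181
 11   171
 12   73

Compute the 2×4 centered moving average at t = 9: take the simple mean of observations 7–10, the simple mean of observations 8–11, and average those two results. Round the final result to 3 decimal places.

119.375

Sum over 7–10: 52 + 13 + 172 + 181 = 418
Sum over 8–11: 13 + 172 + 181 + 171 = 537
CMA at t=9 = (418 + 537) / (2·4) = 955 / 8 = 119.375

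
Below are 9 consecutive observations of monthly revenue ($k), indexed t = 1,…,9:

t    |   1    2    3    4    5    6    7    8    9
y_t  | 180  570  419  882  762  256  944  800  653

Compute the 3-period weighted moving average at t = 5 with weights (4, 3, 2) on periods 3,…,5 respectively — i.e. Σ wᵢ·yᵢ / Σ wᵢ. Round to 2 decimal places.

649.56

Weighted sum: 4·419 + 3·882 + 2·762 = 1676 + 2646 + 1524 = 5846
Weight total: 4 + 3 + 2 = 9
WMA = 5846 / 9 = 649.56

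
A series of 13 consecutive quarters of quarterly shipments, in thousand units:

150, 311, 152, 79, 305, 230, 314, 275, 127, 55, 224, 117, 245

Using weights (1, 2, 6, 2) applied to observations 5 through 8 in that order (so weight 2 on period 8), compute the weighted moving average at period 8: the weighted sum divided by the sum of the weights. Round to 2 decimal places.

Weighted sum: 1·305 + 2·230 + 6·314 + 2·275 = 305 + 460 + 1884 + 550 = 3199
Weight total: 1 + 2 + 6 + 2 = 11
WMA = 3199 / 11 = 290.82

290.82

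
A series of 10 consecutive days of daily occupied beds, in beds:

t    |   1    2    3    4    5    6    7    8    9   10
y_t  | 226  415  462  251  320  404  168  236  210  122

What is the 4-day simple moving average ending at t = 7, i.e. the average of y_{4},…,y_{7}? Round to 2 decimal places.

Sum of periods 4–7: 251 + 320 + 404 + 168 = 1143
Divide by 4: 1143 / 4 = 285.75

285.75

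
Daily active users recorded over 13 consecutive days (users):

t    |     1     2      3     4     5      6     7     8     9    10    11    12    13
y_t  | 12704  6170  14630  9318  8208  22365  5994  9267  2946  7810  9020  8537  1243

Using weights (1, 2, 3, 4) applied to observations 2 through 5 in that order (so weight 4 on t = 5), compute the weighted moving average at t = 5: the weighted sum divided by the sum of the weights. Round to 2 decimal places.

9621.60

Weighted sum: 1·6170 + 2·14630 + 3·9318 + 4·8208 = 6170 + 29260 + 27954 + 32832 = 96216
Weight total: 1 + 2 + 3 + 4 = 10
WMA = 96216 / 10 = 9621.60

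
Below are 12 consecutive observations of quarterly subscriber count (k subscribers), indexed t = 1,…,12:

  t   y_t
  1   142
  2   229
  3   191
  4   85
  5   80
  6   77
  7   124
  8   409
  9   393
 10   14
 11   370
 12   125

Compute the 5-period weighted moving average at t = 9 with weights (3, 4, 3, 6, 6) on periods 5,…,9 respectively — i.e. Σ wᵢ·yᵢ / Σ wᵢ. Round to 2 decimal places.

260.55

Weighted sum: 3·80 + 4·77 + 3·124 + 6·409 + 6·393 = 240 + 308 + 372 + 2454 + 2358 = 5732
Weight total: 3 + 4 + 3 + 6 + 6 = 22
WMA = 5732 / 22 = 260.55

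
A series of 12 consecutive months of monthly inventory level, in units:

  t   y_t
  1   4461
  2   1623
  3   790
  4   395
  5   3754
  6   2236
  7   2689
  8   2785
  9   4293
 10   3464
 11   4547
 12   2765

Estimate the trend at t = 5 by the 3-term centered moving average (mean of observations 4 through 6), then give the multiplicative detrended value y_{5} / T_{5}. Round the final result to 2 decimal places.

1.76

Trend T_5 = (395 + 3754 + 2236) / 3 = 6385/3 = 2128.3333
Ratio to trend: 3754 / 2128.3333 = 1.76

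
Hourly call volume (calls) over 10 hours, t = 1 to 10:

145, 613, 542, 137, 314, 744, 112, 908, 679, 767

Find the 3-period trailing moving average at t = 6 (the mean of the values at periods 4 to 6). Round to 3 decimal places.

398.333

Sum of periods 4–6: 137 + 314 + 744 = 1195
Divide by 3: 1195 / 3 = 398.333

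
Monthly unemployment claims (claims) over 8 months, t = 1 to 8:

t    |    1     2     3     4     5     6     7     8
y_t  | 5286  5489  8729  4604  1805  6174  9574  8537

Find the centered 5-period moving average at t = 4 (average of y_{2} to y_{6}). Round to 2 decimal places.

5360.20

Sum of periods 2–6: 5489 + 8729 + 4604 + 1805 + 6174 = 26801
Divide by 5: 26801 / 5 = 5360.20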